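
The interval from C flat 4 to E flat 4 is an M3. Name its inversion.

m6

Interval numbers invert to sum to nine: 3 + 6 = 9, so a third inverts to a sixth.
And major becomes minor under inversion, so we get a minor sixth.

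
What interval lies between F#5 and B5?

F to B spans four letter names (F-G-A-B): a fourth.
Counting semitones, F#5→B5 is 5, which is the perfect fourth.

perfect fourth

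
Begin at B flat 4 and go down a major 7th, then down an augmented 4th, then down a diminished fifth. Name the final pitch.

Down a major seventh from Bb4: Cb4 (11 semitones down).
Cb4 down an augmented fourth → Gbb3 (6 semitones).
Down a diminished fifth from Gbb3: Cb3 (6 semitones down).

C flat 3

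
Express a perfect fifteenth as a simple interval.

P8

Subtracting seven from the interval number removes an octave: 15 − 7 = 8.
Quality carries through unchanged, so the simple form is a perfect octave.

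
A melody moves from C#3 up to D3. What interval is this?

minor second

C to D spans two letter names (C-D), so the interval is some kind of second.
C#3 to D3 is 1 semitone, a half step short of the major second (2), so this is minor.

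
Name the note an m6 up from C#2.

A2

Counting six letter names up from C lands on A.
Moving 8 semitones up from C#2 (the size of a minor sixth) reaches A2.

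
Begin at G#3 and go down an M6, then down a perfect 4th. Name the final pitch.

F#2

Down a major sixth from G#3: B2 (9 semitones down).
Down a perfect fourth from B2: F#2 (5 semitones down).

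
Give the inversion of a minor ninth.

M7

First reduce the compound minor ninth to its simple form, a minor second.
Inverted interval numbers add to nine, so a second pairs with a seventh (2 + 7 = 9).
And minor becomes major under inversion, so we get a major seventh.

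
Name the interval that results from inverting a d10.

A6

First reduce the compound diminished tenth to its simple form, a diminished third.
Inverted interval numbers add to nine, so a third pairs with a sixth (3 + 6 = 9).
And diminished becomes augmented under inversion, so we get an augmented sixth.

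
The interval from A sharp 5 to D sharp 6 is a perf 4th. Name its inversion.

Interval numbers invert to sum to nine: 4 + 5 = 9, so a fourth inverts to a fifth.
The quality also flips — perfect stays perfect — giving a perfect fifth.

P5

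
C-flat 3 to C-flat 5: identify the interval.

perfect fifteenth

C to C is the same letter name, plus 2 octaves: a fifteenth.
Cb3 to Cb5 is 24 semitones, matching the perfect fifteenth exactly, so the quality is perfect.
(Equivalently, a compound perfect octave: a perfect octave plus an octave.)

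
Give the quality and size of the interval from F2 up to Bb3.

perfect 11th

F to B spans four letter names (F-G-A-B), plus an octave: an eleventh.
The perfect eleventh spans 17 semitones, and F2 to Bb3 is exactly 17 semitones — so this is a perfect eleventh.
(Equivalently, a compound perfect fourth: a perfect fourth plus an octave.)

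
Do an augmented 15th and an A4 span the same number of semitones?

No

25 semitones (augmented fifteenth) vs 6 semitones (augmented fourth): not equal.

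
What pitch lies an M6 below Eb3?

The sixth takes the letter from E down to G.
A major sixth spans 9 semitones, so from Eb3 the target pitch is Gb2.

Gb2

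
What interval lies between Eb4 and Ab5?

E to A spans four letter names (E-F-G-A), plus an octave: an eleventh.
Counting semitones, Eb4→Ab5 is 17, which is the perfect eleventh.
(Equivalently, a compound perfect fourth: a perfect fourth plus an octave.)

P11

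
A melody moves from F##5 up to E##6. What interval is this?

major seventh

F to E spans seven letter names (F-G-A-B-C-D-E), so the interval is some kind of seventh.
Counting semitones, F##5→E##6 is 11, which is the major seventh.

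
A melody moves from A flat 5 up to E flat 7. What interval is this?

A to E spans five letter names (A-B-C-D-E), plus an octave, so the interval is some kind of twelfth.
Counting semitones, Ab5→Eb7 is 19, which is the perfect twelfth.
(Equivalently, a compound perfect fifth: a perfect fifth plus an octave.)

perfect 12th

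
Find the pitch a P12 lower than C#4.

F#2

Counting five letter names plus an octave down from C lands on F.
A perfect twelfth is 19 semitones; 19 semitones down from C#4 gives F#2.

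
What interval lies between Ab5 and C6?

major third

A to C spans three letter names (A-B-C), so the interval is some kind of third.
The major third spans 4 semitones, and Ab5 to C6 is exactly 4 semitones — so this is a major third.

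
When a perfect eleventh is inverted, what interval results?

First reduce the compound perfect eleventh to its simple form, a perfect fourth.
The rule of nine gives the new number: 9 − 4 = 5, so a fourth becomes a fifth.
The quality also flips — perfect stays perfect — giving a perfect fifth.

perfect 5th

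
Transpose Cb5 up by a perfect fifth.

Gb5

The fifth takes the letter from C up to G.
A perfect fifth is 7 semitones; 7 semitones up from Cb5 gives Gb5.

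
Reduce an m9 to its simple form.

Take out an octave (7 from the number): 9 − 7 = 2.
That makes a minor ninth a compound minor second — an octave plus a minor second.

minor second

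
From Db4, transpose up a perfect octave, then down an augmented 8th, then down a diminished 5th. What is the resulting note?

Gb3

Db4 up a perfect octave → Db5 (12 semitones).
Db5 down an augmented octave → Dbb4 (13 semitones).
Dbb4 down a diminished fifth → Gb3 (6 semitones).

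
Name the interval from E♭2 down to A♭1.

Descending from Eb2 to Ab1 is the same interval as ascending Ab1 to Eb2.
A to E spans five letter names (A-B-C-D-E) — that makes it a fifth of some quality.
Counting semitones, Ab1→Eb2 is 7, which is the perfect fifth.

P5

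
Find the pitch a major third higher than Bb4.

Counting three letter names up from B lands on D.
Moving 4 semitones up from Bb4 (the size of a major third) reaches D5.

D5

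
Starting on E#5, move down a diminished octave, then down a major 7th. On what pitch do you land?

A diminished octave down from E#5 is E##4.
E##4 down a major seventh → F##3 (11 semitones).

F##3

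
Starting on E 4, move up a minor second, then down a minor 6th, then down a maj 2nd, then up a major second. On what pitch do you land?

A minor second up from E4 is F4.
A minor sixth down from F4 is A3.
A major second down from A3 is G3.
A major second up from G3 is A3.

A 3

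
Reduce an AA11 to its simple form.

doubly augmented fourth

Each octave removed subtracts seven from the number: 11 − 7 = 4.
So a doubly augmented eleventh is an octave plus a doubly augmented fourth. The quality is unchanged.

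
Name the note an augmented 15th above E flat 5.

E 7

A fifteenth keeps the letter name E, two octaves up from E.
An augmented fifteenth is 25 semitones; 25 semitones up from Eb5 gives E7.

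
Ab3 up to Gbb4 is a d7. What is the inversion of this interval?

A2

Inverted interval numbers add to nine, so a seventh pairs with a second (7 + 2 = 9).
And diminished becomes augmented under inversion, so we get an augmented second.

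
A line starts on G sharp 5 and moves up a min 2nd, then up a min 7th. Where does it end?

G 6

G#5 up a minor second → A5 (1 semitone).
Up a minor seventh from A5: G6 (10 semitones up).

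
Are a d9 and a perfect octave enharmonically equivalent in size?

A diminished ninth spans 12 semitones, and a perfect octave also spans 12 semitones — they're enharmonic.

Yes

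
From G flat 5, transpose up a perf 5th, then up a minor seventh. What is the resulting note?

A perfect fifth up from Gb5 is Db6.
Db6 up a minor seventh → Cb7 (10 semitones).

C flat 7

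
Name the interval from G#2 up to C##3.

augmented fourth

G to C spans four letter names (G-A-B-C), so the interval is some kind of fourth.
G#2 to C##3 spans 6 semitones — one semitone wider than the perfect fourth (5) — giving an augmented fourth.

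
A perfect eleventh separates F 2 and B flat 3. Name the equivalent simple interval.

Each octave removed subtracts seven from the number: 11 − 7 = 4.
Quality carries through unchanged, so the simple form is a perfect fourth.

perfect fourth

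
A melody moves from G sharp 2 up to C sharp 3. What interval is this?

G to C spans four letter names (G-A-B-C) — that makes it a fourth of some quality.
The perfect fourth spans 5 semitones, and G#2 to C#3 is exactly 5 semitones — so this is a perfect fourth.

perfect fourth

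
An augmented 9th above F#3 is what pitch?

The ninth's letter: F up two letter names plus an octave → G.
An augmented ninth spans 15 semitones, so from F#3 the target pitch is G##4.

G##4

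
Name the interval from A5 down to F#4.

minor tenth

Descending from A5 to F#4 is the same interval as ascending F#4 to A5.
F to A spans three letter names (F-G-A), plus an octave, so the interval is some kind of tenth.
A major tenth would be 16 semitones, but F#4 to A5 is 15 — one semitone narrower, making it a minor tenth.
(Equivalently, a compound minor third: a minor third plus an octave.)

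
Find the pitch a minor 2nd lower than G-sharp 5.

F-double-sharp 5

The second takes the letter from G down to F.
A minor second is 1 semitone; 1 semitone down from G#5 gives F##5.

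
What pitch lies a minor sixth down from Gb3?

Bb2

Six letter names down from G: B.
A minor sixth is 8 semitones; 8 semitones down from Gb3 gives Bb2.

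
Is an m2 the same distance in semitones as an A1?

A minor second = 1 semitone = an augmented unison; enharmonically equal.

Yes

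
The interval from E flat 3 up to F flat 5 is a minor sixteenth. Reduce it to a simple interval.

Subtracting seven from the interval number removes an octave: 16 − 14 = 2.
Quality carries through unchanged, so the simple form is a minor second.

minor 2nd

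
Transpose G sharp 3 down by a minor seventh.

A sharp 2

The seventh takes the letter from G down to A.
A minor seventh spans 10 semitones, so from G#3 the target pitch is A#2.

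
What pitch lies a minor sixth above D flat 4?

Six letter names up from D: B.
A minor sixth is 8 semitones; 8 semitones up from Db4 gives Bbb4.

B double-flat 4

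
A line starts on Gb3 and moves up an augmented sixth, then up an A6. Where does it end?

C##5

Up an augmented sixth from Gb3: E4 (10 semitones up).
An augmented sixth up from E4 is C##5.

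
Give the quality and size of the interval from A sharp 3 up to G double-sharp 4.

major seventh

A to G spans seven letter names (A-B-C-D-E-F-G): a seventh.
The major seventh spans 11 semitones, and A#3 to G##4 is exactly 11 semitones — so this is a major seventh.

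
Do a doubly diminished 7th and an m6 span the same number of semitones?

Both span 8 semitones: a doubly diminished seventh and a minor sixth are the same chromatic distance.

Yes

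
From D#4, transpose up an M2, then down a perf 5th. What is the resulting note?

A#3

Up a major second from D#4: E#4 (2 semitones up).
Down a perfect fifth from E#4: A#3 (7 semitones down).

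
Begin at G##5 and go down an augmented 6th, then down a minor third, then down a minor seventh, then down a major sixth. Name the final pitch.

G##5 down an augmented sixth → B4 (10 semitones).
A minor third down from B4 is G#4.
G#4 down a minor seventh → A#3 (10 semitones).
A#3 down a major sixth → C#3 (9 semitones).

C#3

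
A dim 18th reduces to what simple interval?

Take out 2 octaves (14 from the number): 18 − 14 = 4.
Quality carries through unchanged, so the simple form is a diminished fourth.

diminished fourth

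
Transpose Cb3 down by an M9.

Bbb1

Counting two letter names plus an octave down from C lands on B.
A major ninth is 14 semitones; 14 semitones down from Cb3 gives Bbb1.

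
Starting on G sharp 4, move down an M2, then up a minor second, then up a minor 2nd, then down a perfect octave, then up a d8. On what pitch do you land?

A double-flat 4

Down a major second from G#4: F#4 (2 semitones down).
F#4 up a minor second → G4 (1 semitone).
G4 up a minor second → Ab4 (1 semitone).
Ab4 down a perfect octave → Ab3 (12 semitones).
Up a diminished octave from Ab3: Abb4 (11 semitones up).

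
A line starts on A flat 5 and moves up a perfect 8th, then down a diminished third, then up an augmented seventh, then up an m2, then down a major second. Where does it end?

A perfect octave up from Ab5 is Ab6.
A diminished third down from Ab6 is F#6.
An augmented seventh up from F#6 is E##7.
Up a minor second from E##7: F##7 (1 semitone up).
A major second down from F##7 is E#7.

E sharp 7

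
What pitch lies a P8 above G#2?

For an octave the letter name doesn't change: still G, an octave up.
Moving 12 semitones up from G#2 (the size of a perfect octave) reaches G#3.

G#3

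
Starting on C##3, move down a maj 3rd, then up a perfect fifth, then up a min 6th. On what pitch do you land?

A major third down from C##3 is A#2.
A#2 up a perfect fifth → E#3 (7 semitones).
Up a minor sixth from E#3: C#4 (8 semitones up).

C#4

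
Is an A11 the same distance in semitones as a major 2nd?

An augmented eleventh is 18 semitones but a major second is 2 semitones — different sizes.

No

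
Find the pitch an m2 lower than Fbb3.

The second takes the letter from F down to E.
A minor second is 1 semitone; 1 semitone down from Fbb3 gives Ebb3.

Ebb3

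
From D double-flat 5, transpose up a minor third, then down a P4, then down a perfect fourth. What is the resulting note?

G double-flat 4

Up a minor third from Dbb5: Fbb5 (3 semitones up).
Down a perfect fourth from Fbb5: Cbb5 (5 semitones down).
A perfect fourth down from Cbb5 is Gbb4.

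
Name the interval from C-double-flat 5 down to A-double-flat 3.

Descending from Cbb5 to Abb3 is the same interval as ascending Abb3 to Cbb5.
A to C spans three letter names (A-B-C), plus an octave — that makes it a tenth of some quality.
Abb3 to Cbb5 is 15 semitones, a half step short of the major tenth (16), so this is minor.
(Equivalently, a compound minor third: a minor third plus an octave.)

minor tenth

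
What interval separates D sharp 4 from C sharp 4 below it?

major second

Descending from D#4 to C#4 is the same interval as ascending C#4 to D#4.
C to D spans two letter names (C-D): a second.
The major second spans 2 semitones, and C#4 to D#4 is exactly 2 semitones — so this is a major second.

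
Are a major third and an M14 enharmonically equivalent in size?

A major third is 4 semitones but a major fourteenth is 23 semitones — different sizes.

No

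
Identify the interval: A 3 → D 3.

perfect fifth

Descending from A3 to D3 is the same interval as ascending D3 to A3.
D to A spans five letter names (D-E-F-G-A), so the interval is some kind of fifth.
Counting semitones, D3→A3 is 7, which is the perfect fifth.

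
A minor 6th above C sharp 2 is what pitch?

The sixth takes the letter from C up to A.
A minor sixth is 8 semitones; 8 semitones up from C#2 gives A2.

A 2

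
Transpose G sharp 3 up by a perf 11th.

Counting four letter names plus an octave up from G lands on C.
Moving 17 semitones up from G#3 (the size of a perfect eleventh) reaches C#5.

C sharp 5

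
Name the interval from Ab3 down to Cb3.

Descending from Ab3 to Cb3 is the same interval as ascending Cb3 to Ab3.
C to A spans six letter names (C-D-E-F-G-A): a sixth.
The major sixth spans 9 semitones, and Cb3 to Ab3 is exactly 9 semitones — so this is a major sixth.

major sixth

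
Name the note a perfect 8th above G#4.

G#5

For an octave the letter name doesn't change: still G, an octave up.
A perfect octave is 12 semitones; 12 semitones up from G#4 gives G#5.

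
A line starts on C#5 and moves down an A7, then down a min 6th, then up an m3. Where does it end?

Ab3

An augmented seventh down from C#5 is Db4.
Down a minor sixth from Db4: F3 (8 semitones down).
F3 up a minor third → Ab3 (3 semitones).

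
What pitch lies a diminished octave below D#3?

For an octave the letter name doesn't change: still D, an octave down.
A diminished octave is 11 semitones; 11 semitones down from D#3 gives D##2.

D##2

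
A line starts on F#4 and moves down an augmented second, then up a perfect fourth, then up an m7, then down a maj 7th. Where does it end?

Abb4

Down an augmented second from F#4: Eb4 (3 semitones down).
Up a perfect fourth from Eb4: Ab4 (5 semitones up).
A minor seventh up from Ab4 is Gb5.
A major seventh down from Gb5 is Abb4.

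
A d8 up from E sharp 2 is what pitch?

E 3

For an octave the letter name doesn't change: still E, an octave up.
Moving 11 semitones up from E#2 (the size of a diminished octave) reaches E3.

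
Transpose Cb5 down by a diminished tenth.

A3

Counting three letter names plus an octave down from C lands on A.
Moving 14 semitones down from Cb5 (the size of a diminished tenth) reaches A3.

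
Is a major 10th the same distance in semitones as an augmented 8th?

No

16 semitones (major tenth) vs 13 semitones (augmented octave): not equal.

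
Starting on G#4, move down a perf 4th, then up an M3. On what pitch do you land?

Down a perfect fourth from G#4: D#4 (5 semitones down).
D#4 up a major third → F##4 (4 semitones).

F##4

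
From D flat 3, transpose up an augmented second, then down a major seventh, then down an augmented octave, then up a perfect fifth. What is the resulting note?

Up an augmented second from Db3: E3 (3 semitones up).
Down a major seventh from E3: F2 (11 semitones down).
Down an augmented octave from F2: Fb1 (13 semitones down).
Up a perfect fifth from Fb1: Cb2 (7 semitones up).

C flat 2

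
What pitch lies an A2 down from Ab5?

Gbb5

Counting two letter names down from A lands on G.
An augmented second is 3 semitones; 3 semitones down from Ab5 gives Gbb5.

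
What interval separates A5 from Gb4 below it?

augmented ninth

Descending from A5 to Gb4 is the same interval as ascending Gb4 to A5.
G to A spans two letter names (G-A), plus an octave — that makes it a ninth of some quality.
The major ninth is 14 semitones; here we have 15, one semitone wider: augmented.
(Equivalently, a compound augmented second: an augmented second plus an octave.)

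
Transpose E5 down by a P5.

Counting five letter names down from E lands on A.
Moving 7 semitones down from E5 (the size of a perfect fifth) reaches A4.

A4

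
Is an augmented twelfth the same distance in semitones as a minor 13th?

Yes

An augmented twelfth spans 20 semitones, and a minor thirteenth also spans 20 semitones — they're enharmonic.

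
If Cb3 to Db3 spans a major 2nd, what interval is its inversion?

Inverted interval numbers add to nine, so a second pairs with a seventh (2 + 7 = 9).
Quality inverts too: major becomes minor. That makes the inversion a minor seventh.

minor 7th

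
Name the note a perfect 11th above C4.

Counting four letter names plus an octave up from C lands on F.
A perfect eleventh spans 17 semitones, so from C4 the target pitch is F5.

F5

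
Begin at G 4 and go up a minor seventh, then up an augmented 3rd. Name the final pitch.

A minor seventh up from G4 is F5.
F5 up an augmented third → A#5 (5 semitones).

A sharp 5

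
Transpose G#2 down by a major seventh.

A1

Seven letter names down from G: A.
A major seventh spans 11 semitones, so from G#2 the target pitch is A1.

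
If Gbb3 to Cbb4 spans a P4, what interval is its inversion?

The rule of nine gives the new number: 9 − 4 = 5, so a fourth becomes a fifth.
And perfect stays perfect under inversion, so we get a perfect fifth.

perfect fifth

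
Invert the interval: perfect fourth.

perfect fifth

The rule of nine gives the new number: 9 − 4 = 5, so a fourth becomes a fifth.
And perfect stays perfect under inversion, so we get a perfect fifth.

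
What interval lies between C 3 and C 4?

perfect 8th

C to C is the same letter name, plus an octave — that makes it an octave of some quality.
Counting semitones, C3→C4 is 12, which is the perfect octave.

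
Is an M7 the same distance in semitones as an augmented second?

No

11 semitones (major seventh) vs 3 semitones (augmented second): not equal.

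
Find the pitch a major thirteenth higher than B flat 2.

Counting six letter names plus an octave up from B lands on G.
A major thirteenth is 21 semitones; 21 semitones up from Bb2 gives G4.

G 4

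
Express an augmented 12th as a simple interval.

A5

Take out an octave (7 from the number): 12 − 7 = 5.
So an augmented twelfth is an octave plus an augmented fifth. The quality is unchanged.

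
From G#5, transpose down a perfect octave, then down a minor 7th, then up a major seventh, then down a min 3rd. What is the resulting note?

E##4

G#5 down a perfect octave → G#4 (12 semitones).
Down a minor seventh from G#4: A#3 (10 semitones down).
A#3 up a major seventh → G##4 (11 semitones).
Down a minor third from G##4: E##4 (3 semitones down).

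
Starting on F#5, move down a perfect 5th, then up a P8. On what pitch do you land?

B5

Down a perfect fifth from F#5: B4 (7 semitones down).
Up a perfect octave from B4: B5 (12 semitones up).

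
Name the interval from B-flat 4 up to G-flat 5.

B to G spans six letter names (B-C-D-E-F-G) — that makes it a sixth of some quality.
Bb4 to Gb5 is 8 semitones, a half step short of the major sixth (9), so this is minor.

minor sixth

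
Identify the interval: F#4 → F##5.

augmented 8th

F to F is the same letter name, plus an octave, so the interval is some kind of octave.
The perfect octave is 12 semitones; here we have 13, one semitone wider: augmented.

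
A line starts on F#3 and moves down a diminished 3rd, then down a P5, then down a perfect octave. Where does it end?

G##1

A diminished third down from F#3 is D##3.
A perfect fifth down from D##3 is G##2.
G##2 down a perfect octave → G##1 (12 semitones).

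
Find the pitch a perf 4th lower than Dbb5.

Abb4

The fourth takes the letter from D down to A.
A perfect fourth spans 5 semitones, so from Dbb5 the target pitch is Abb4.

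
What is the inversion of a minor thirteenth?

major 3rd

First reduce the compound minor thirteenth to its simple form, a minor sixth.
Interval numbers invert to sum to nine: 6 + 3 = 9, so a sixth inverts to a third.
The quality also flips — minor becomes major — giving a major third.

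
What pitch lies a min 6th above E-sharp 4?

C-sharp 5

Counting six letter names up from E lands on C.
Moving 8 semitones up from E#4 (the size of a minor sixth) reaches C#5.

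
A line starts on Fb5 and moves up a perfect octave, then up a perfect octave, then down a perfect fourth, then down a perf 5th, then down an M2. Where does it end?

Ebb6

Up a perfect octave from Fb5: Fb6 (12 semitones up).
Up a perfect octave from Fb6: Fb7 (12 semitones up).
Fb7 down a perfect fourth → Cb7 (5 semitones).
Down a perfect fifth from Cb7: Fb6 (7 semitones down).
Down a major second from Fb6: Ebb6 (2 semitones down).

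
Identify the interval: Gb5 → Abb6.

G to A spans two letter names (G-A), plus an octave: a ninth.
A major ninth would be 14 semitones, but Gb5 to Abb6 is 13 — one semitone narrower, making it a minor ninth.
(Equivalently, a compound minor second: a minor second plus an octave.)

m9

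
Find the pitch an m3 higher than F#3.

A3

The third takes the letter from F up to A.
A minor third is 3 semitones; 3 semitones up from F#3 gives A3.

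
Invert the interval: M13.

m3

First reduce the compound major thirteenth to its simple form, a major sixth.
Inverted interval numbers add to nine, so a sixth pairs with a third (6 + 3 = 9).
And major becomes minor under inversion, so we get a minor third.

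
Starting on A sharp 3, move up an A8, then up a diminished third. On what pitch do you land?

C sharp 5

An augmented octave up from A#3 is A##4.
A diminished third up from A##4 is C#5.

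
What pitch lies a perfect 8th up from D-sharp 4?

D-sharp 5

For an octave the letter name doesn't change: still D, an octave up.
A perfect octave spans 12 semitones, so from D#4 the target pitch is D#5.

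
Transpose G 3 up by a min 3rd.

B flat 3

The third takes the letter from G up to B.
A minor third is 3 semitones; 3 semitones up from G3 gives Bb3.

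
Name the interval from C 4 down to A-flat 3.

major 3rd

Descending from C4 to Ab3 is the same interval as ascending Ab3 to C4.
A to C spans three letter names (A-B-C): a third.
The major third spans 4 semitones, and Ab3 to C4 is exactly 4 semitones — so this is a major third.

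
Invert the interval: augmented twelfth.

First reduce the compound augmented twelfth to its simple form, an augmented fifth.
The rule of nine gives the new number: 9 − 5 = 4, so a fifth becomes a fourth.
And augmented becomes diminished under inversion, so we get a diminished fourth.

diminished 4th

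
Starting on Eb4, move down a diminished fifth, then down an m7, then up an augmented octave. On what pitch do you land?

B#3

Down a diminished fifth from Eb4: A3 (6 semitones down).
A minor seventh down from A3 is B2.
Up an augmented octave from B2: B#3 (13 semitones up).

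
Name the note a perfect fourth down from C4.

G3

The fourth takes the letter from C down to G.
A perfect fourth is 5 semitones; 5 semitones down from C4 gives G3.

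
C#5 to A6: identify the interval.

C to A spans six letter names (C-D-E-F-G-A), plus an octave, so the interval is some kind of thirteenth.
C#5 to A6 is 20 semitones, a half step short of the major thirteenth (21), so this is minor.
(Equivalently, a compound minor sixth: a minor sixth plus an octave.)

minor thirteenth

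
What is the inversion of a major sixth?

The rule of nine gives the new number: 9 − 6 = 3, so a sixth becomes a third.
Quality inverts too: major becomes minor. That makes the inversion a minor third.

m3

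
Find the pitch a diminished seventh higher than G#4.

Seven letter names up from G: F.
Moving 9 semitones up from G#4 (the size of a diminished seventh) reaches F5.

F5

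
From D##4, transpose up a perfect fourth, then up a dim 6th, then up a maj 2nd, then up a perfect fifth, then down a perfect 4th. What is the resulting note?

D##4 up a perfect fourth → G##4 (5 semitones).
A diminished sixth up from G##4 is E5.
E5 up a major second → F#5 (2 semitones).
Up a perfect fifth from F#5: C#6 (7 semitones up).
C#6 down a perfect fourth → G#5 (5 semitones).

G#5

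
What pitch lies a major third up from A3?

Counting three letter names up from A lands on C.
Moving 4 semitones up from A3 (the size of a major third) reaches C#4.

C#4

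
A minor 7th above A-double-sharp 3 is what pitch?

G-double-sharp 4

Seven letter names up from A: G.
Moving 10 semitones up from A##3 (the size of a minor seventh) reaches G##4.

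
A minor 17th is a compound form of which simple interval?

minor 3rd

Subtracting seven from the interval number removes an octave: 17 − 14 = 3.
That makes a minor seventeenth a compound minor third — 2 octaves plus a minor third.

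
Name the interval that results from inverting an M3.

m6

The rule of nine gives the new number: 9 − 3 = 6, so a third becomes a sixth.
Quality inverts too: major becomes minor. That makes the inversion a minor sixth.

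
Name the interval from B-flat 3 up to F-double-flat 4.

B to F spans five letter names (B-C-D-E-F): a fifth.
A perfect fifth would be 7 semitones; Bb3 to Fbb4 is 5, two semitones narrower, so the interval is doubly diminished.

doubly diminished fifth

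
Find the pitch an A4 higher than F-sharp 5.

B-sharp 5

Counting four letter names up from F lands on B.
Moving 6 semitones up from F#5 (the size of an augmented fourth) reaches B#5.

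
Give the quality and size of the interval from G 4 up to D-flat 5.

diminished fifth

G to D spans five letter names (G-A-B-C-D) — that makes it a fifth of some quality.
G4 to Db5 spans 6 semitones — one semitone narrower than the perfect fifth (7) — giving a diminished fifth.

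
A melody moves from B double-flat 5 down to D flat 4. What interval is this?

Descending from Bbb5 to Db4 is the same interval as ascending Db4 to Bbb5.
D to B spans six letter names (D-E-F-G-A-B), plus an octave: a thirteenth.
At 20 semitones, Db4→Bbb5 falls one short of a major thirteenth: minor.
(Equivalently, a compound minor sixth: a minor sixth plus an octave.)

minor 13th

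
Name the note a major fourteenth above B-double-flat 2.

Counting seven letter names plus an octave up from B lands on A.
Moving 23 semitones up from Bbb2 (the size of a major fourteenth) reaches Ab4.

A-flat 4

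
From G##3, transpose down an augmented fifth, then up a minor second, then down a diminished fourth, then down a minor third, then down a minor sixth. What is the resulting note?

Down an augmented fifth from G##3: C#3 (8 semitones down).
A minor second up from C#3 is D3.
A diminished fourth down from D3 is A#2.
A#2 down a minor third → F##2 (3 semitones).
A minor sixth down from F##2 is A##1.

A##1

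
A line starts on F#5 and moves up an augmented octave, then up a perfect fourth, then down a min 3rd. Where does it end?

G##6

An augmented octave up from F#5 is F##6.
Up a perfect fourth from F##6: B#6 (5 semitones up).
Down a minor third from B#6: G##6 (3 semitones down).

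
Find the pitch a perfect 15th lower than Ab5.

The letter stays A (same as the start), shifted two octaves down.
A perfect fifteenth spans 24 semitones, so from Ab5 the target pitch is Ab3.

Ab3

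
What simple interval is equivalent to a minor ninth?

minor 2nd

Subtracting seven from the interval number removes an octave: 9 − 7 = 2.
Quality carries through unchanged, so the simple form is a minor second.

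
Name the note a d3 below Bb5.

G#5

Three letter names down from B: G.
A diminished third is 2 semitones; 2 semitones down from Bb5 gives G#5.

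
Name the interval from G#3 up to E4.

G to E spans six letter names (G-A-B-C-D-E): a sixth.
At 8 semitones, G#3→E4 falls one short of a major sixth: minor.

minor sixth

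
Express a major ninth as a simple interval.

M2

Each octave removed subtracts seven from the number: 9 − 7 = 2.
So a major ninth is an octave plus a major second. The quality is unchanged.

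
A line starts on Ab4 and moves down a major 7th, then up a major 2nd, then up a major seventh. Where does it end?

A major seventh down from Ab4 is Bbb3.
Bbb3 up a major second → Cb4 (2 semitones).
Cb4 up a major seventh → Bb4 (11 semitones).

Bb4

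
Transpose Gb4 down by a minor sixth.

The sixth takes the letter from G down to B.
A minor sixth is 8 semitones; 8 semitones down from Gb4 gives Bb3.

Bb3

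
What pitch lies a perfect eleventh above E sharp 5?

The eleventh's letter: E up four letter names plus an octave → A.
A perfect eleventh is 17 semitones; 17 semitones up from E#5 gives A#6.

A sharp 6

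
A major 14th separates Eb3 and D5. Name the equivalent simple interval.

Take out an octave (7 from the number): 14 − 7 = 7.
Quality carries through unchanged, so the simple form is a major seventh.

M7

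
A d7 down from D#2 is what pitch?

The seventh takes the letter from D down to E.
Moving 9 semitones down from D#2 (the size of a diminished seventh) reaches E##1.

E##1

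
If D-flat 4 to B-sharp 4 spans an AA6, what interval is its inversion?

dd3

The rule of nine gives the new number: 9 − 6 = 3, so a sixth becomes a third.
Quality inverts too: doubly augmented becomes doubly diminished. That makes the inversion a doubly diminished third.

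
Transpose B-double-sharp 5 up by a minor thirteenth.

Six letters up from B (plus an octave) reaches G.
Moving 20 semitones up from B##5 (the size of a minor thirteenth) reaches G##7.

G-double-sharp 7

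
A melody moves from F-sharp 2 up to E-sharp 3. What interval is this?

major 7th

F to E spans seven letter names (F-G-A-B-C-D-E), so the interval is some kind of seventh.
Counting semitones, F#2→E#3 is 11, which is the major seventh.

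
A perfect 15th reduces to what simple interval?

Subtracting seven from the interval number removes an octave: 15 − 7 = 8.
So a perfect fifteenth is an octave plus a perfect octave. The quality is unchanged.

P8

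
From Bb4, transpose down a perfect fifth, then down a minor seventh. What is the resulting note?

F3

A perfect fifth down from Bb4 is Eb4.
Down a minor seventh from Eb4: F3 (10 semitones down).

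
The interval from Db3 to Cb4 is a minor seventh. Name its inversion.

Interval numbers invert to sum to nine: 7 + 2 = 9, so a seventh inverts to a second.
Quality inverts too: minor becomes major. That makes the inversion a major second.

M2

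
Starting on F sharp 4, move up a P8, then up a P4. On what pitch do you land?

F#4 up a perfect octave → F#5 (12 semitones).
A perfect fourth up from F#5 is B5.

B 5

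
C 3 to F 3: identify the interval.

C to F spans four letter names (C-D-E-F): a fourth.
C3 to F3 is 5 semitones, matching the perfect fourth exactly, so the quality is perfect.

perfect fourth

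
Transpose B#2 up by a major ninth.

Two letters up from B (plus an octave) reaches C.
Moving 14 semitones up from B#2 (the size of a major ninth) reaches C##4.

C##4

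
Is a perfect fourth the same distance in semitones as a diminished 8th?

A perfect fourth spans 5 semitones; a diminished octave spans 11 semitones. They differ by 6.

No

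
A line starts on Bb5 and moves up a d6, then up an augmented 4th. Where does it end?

Cb7

Up a diminished sixth from Bb5: Gbb6 (7 semitones up).
Gbb6 up an augmented fourth → Cb7 (6 semitones).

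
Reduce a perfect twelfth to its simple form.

Each octave removed subtracts seven from the number: 12 − 7 = 5.
That makes a perfect twelfth a compound perfect fifth — an octave plus a perfect fifth.

perfect fifth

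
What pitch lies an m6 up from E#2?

C#3

The sixth takes the letter from E up to C.
Moving 8 semitones up from E#2 (the size of a minor sixth) reaches C#3.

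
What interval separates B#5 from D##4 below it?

Descending from B#5 to D##4 is the same interval as ascending D##4 to B#5.
D to B spans six letter names (D-E-F-G-A-B), plus an octave, so the interval is some kind of thirteenth.
At 20 semitones, D##4→B#5 falls one short of a major thirteenth: minor.
(Equivalently, a compound minor sixth: a minor sixth plus an octave.)

m13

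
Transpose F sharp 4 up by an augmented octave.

F double-sharp 5

An octave keeps the letter name F, an octave up from F.
An augmented octave spans 13 semitones, so from F#4 the target pitch is F##5.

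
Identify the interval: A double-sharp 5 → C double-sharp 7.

A to C spans three letter names (A-B-C), plus an octave: a tenth.
A##5 to C##7 is 15 semitones, a half step short of the major tenth (16), so this is minor.
(Equivalently, a compound minor third: a minor third plus an octave.)

minor tenth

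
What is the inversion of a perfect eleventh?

P5

First reduce the compound perfect eleventh to its simple form, a perfect fourth.
The rule of nine gives the new number: 9 − 4 = 5, so a fourth becomes a fifth.
The quality also flips — perfect stays perfect — giving a perfect fifth.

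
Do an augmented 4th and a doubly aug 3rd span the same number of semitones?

Yes

Both span 6 semitones: an augmented fourth and a doubly augmented third are the same chromatic distance.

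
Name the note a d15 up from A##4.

A#6

A fifteenth keeps the letter name A, two octaves up from A.
A diminished fifteenth is 23 semitones; 23 semitones up from A##4 gives A#6.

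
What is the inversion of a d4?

augmented 5th

Interval numbers invert to sum to nine: 4 + 5 = 9, so a fourth inverts to a fifth.
The quality also flips — diminished becomes augmented — giving an augmented fifth.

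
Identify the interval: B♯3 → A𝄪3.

minor second

Descending from B#3 to A##3 is the same interval as ascending A##3 to B#3.
A to B spans two letter names (A-B): a second.
A##3 to B#3 is 1 semitone, a half step short of the major second (2), so this is minor.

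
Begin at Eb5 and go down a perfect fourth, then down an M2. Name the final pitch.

Ab4

Down a perfect fourth from Eb5: Bb4 (5 semitones down).
Down a major second from Bb4: Ab4 (2 semitones down).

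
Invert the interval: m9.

First reduce the compound minor ninth to its simple form, a minor second.
Inverted interval numbers add to nine, so a second pairs with a seventh (2 + 7 = 9).
And minor becomes major under inversion, so we get a major seventh.

M7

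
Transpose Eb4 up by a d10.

Counting three letter names plus an octave up from E lands on G.
A diminished tenth spans 14 semitones, so from Eb4 the target pitch is Gbb5.

Gbb5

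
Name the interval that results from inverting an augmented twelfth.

diminished 4th

First reduce the compound augmented twelfth to its simple form, an augmented fifth.
Inverted interval numbers add to nine, so a fifth pairs with a fourth (5 + 4 = 9).
Quality inverts too: augmented becomes diminished. That makes the inversion a diminished fourth.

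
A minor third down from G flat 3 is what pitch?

The third takes the letter from G down to E.
A minor third is 3 semitones; 3 semitones down from Gb3 gives Eb3.

E flat 3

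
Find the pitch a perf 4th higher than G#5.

Counting four letter names up from G lands on C.
Moving 5 semitones up from G#5 (the size of a perfect fourth) reaches C#6.

C#6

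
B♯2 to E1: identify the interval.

Descending from B#2 to E1 is the same interval as ascending E1 to B#2.
E to B spans five letter names (E-F-G-A-B), plus an octave, so the interval is some kind of twelfth.
A perfect twelfth would be 19 semitones; E1 to B#2 is 20, one semitone wider, so the interval is augmented.
(Equivalently, a compound augmented fifth: an augmented fifth plus an octave.)

augmented twelfth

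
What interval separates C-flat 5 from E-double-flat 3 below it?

Descending from Cb5 to Ebb3 is the same interval as ascending Ebb3 to Cb5.
E to C spans six letter names (E-F-G-A-B-C), plus an octave — that makes it a thirteenth of some quality.
The major thirteenth spans 21 semitones, and Ebb3 to Cb5 is exactly 21 semitones — so this is a major thirteenth.
(Equivalently, a compound major sixth: a major sixth plus an octave.)

major 13th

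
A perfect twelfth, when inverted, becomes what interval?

First reduce the compound perfect twelfth to its simple form, a perfect fifth.
Inverted interval numbers add to nine, so a fifth pairs with a fourth (5 + 4 = 9).
Quality inverts too: perfect stays perfect. That makes the inversion a perfect fourth.

P4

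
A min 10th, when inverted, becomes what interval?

First reduce the compound minor tenth to its simple form, a minor third.
Interval numbers invert to sum to nine: 3 + 6 = 9, so a third inverts to a sixth.
The quality also flips — minor becomes major — giving a major sixth.

major sixth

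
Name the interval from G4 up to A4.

major 2nd

G to A spans two letter names (G-A), so the interval is some kind of second.
Counting semitones, G4→A4 is 2, which is the major second.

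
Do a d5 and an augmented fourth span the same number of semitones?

Yes

Both span 6 semitones: a diminished fifth and an augmented fourth are the same chromatic distance.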